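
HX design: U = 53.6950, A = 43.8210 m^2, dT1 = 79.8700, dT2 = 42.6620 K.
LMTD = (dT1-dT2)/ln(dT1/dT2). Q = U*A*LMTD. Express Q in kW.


LMTD = 59.3342 K
Q = 53.6950 * 43.8210 * 59.3342 = 139611.5638 W = 139.6116 kW

139.6116 kW


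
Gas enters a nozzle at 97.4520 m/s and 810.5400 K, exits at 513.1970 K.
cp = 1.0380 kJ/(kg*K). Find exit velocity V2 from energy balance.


dT = 297.3430 K
2*cp*1000*dT = 617284.0680
V1^2 = 9496.8923
V2 = sqrt(626780.9603) = 791.6950 m/s

791.6950 m/s


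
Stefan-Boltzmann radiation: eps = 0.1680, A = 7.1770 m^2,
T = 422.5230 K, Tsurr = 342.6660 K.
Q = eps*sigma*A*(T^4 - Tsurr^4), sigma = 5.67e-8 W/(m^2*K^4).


T^4 = 3.1871e+10
Tsurr^4 = 1.3787e+10
Q = 0.1680 * 5.67e-8 * 7.1770 * 1.8084e+10 = 1236.3146 W

1236.3146 W


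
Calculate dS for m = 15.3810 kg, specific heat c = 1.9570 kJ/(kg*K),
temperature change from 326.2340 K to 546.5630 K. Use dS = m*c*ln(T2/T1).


T2/T1 = 1.6754
ln(T2/T1) = 0.5160
dS = 15.3810 * 1.9570 * 0.5160 = 15.5330 kJ/K

15.5330 kJ/K


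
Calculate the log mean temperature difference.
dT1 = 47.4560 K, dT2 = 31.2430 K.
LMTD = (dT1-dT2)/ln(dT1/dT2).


dT1/dT2 = 1.5189
ln(dT1/dT2) = 0.4180
LMTD = 16.2130 / 0.4180 = 38.7864 K

38.7864 K


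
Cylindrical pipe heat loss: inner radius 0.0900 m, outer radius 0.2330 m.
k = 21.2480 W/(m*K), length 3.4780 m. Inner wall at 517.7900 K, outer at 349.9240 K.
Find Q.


dT = 167.8660 K
ln(ro/ri) = 0.9512
Q = 2*pi*21.2480*3.4780*167.8660 / 0.9512 = 81941.7552 W

81941.7552 W


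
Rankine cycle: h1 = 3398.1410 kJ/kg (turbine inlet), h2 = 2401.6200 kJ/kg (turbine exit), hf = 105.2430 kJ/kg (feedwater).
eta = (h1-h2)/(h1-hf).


W = 996.5210 kJ/kg
Q_in = 3292.8980 kJ/kg
eta = 0.3026 = 30.2627%

eta = 30.2627%


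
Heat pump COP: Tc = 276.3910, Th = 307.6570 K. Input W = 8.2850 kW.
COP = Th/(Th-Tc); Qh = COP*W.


COP = 307.6570 / 31.2660 = 9.8400
Qh = 9.8400 * 8.2850 = 81.5243 kW

COP = 9.8400, Qh = 81.5243 kW


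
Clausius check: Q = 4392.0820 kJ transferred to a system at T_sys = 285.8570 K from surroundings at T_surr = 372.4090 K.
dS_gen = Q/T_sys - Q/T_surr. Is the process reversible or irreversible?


dS_sys = 4392.0820/285.8570 = 15.3646 kJ/K
dS_surr = -4392.0820/372.4090 = -11.7937 kJ/K
dS_gen = 15.3646 - 11.7937 = 3.5709 kJ/K (irreversible)

dS_gen = 3.5709 kJ/K, irreversible


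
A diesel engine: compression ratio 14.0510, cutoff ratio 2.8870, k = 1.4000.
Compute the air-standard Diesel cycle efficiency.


r^(k-1) = 2.8779
rc^k = 4.4119
eta = 0.5512 = 55.1241%

55.1241%


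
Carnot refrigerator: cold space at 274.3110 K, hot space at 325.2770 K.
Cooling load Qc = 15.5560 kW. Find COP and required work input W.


COP = 274.3110 / 50.9660 = 5.3822
W = 15.5560 / 5.3822 = 2.8902 kW

COP = 5.3822, W = 2.8902 kW


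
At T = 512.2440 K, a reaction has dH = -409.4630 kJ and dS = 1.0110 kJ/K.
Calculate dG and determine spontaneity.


T*dS = 512.2440 * 1.0110 = 517.8787 kJ
dG = -409.4630 - 517.8787 = -927.3417 kJ (spontaneous)

dG = -927.3417 kJ, spontaneous


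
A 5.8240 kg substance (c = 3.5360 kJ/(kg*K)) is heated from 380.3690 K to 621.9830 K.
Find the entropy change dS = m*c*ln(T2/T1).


T2/T1 = 1.6352
ln(T2/T1) = 0.4918
dS = 5.8240 * 3.5360 * 0.4918 = 10.1274 kJ/K

10.1274 kJ/K


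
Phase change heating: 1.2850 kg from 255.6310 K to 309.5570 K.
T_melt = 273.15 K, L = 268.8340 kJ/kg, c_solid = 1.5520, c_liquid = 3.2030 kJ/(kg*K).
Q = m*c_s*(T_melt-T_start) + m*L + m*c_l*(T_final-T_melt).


Q1 (sensible, solid) = 1.2850 * 1.5520 * 17.5190 = 34.9385 kJ
Q2 (latent) = 1.2850 * 268.8340 = 345.4517 kJ
Q3 (sensible, liquid) = 1.2850 * 3.2030 * 36.4070 = 149.8459 kJ
Q_total = 530.2361 kJ

530.2361 kJ


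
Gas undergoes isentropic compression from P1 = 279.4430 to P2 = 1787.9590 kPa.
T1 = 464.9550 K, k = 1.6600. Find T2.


(k-1)/k = 0.3976
(P2/P1)^exp = 2.0916
T2 = 464.9550 * 2.0916 = 972.5106 K

972.5106 K


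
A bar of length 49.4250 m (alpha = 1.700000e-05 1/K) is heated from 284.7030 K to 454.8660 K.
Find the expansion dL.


dT = 170.1630 K
dL = 1.700000e-05 * 49.4250 * 170.1630 = 0.142975 m
L_final = 49.567975 m

dL = 0.142975 m


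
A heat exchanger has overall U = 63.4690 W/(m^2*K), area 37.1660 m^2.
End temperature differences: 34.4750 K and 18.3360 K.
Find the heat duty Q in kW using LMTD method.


LMTD = 25.5620 K
Q = 63.4690 * 37.1660 * 25.5620 = 60297.8013 W = 60.2978 kW

60.2978 kW


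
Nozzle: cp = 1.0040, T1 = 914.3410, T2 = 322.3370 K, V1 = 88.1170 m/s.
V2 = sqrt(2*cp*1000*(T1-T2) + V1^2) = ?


dT = 592.0040 K
2*cp*1000*dT = 1188744.0320
V1^2 = 7764.6057
V2 = sqrt(1196508.6377) = 1093.8504 m/s

1093.8504 m/s


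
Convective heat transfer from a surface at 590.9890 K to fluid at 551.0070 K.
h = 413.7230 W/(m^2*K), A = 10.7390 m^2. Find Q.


dT = 39.9820 K
Q = 413.7230 * 10.7390 * 39.9820 = 177638.8784 W

177638.8784 W


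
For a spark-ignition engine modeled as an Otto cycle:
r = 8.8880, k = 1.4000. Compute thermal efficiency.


r^(k-1) = 2.3962
eta = 1 - 1/2.3962 = 0.5827 = 58.2671%

58.2671%


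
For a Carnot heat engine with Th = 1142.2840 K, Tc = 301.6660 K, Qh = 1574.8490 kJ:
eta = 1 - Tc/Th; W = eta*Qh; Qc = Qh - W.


eta = 1 - 301.6660/1142.2840 = 0.7359
W = 0.7359 * 1574.8490 = 1158.9468 kJ
Qc = 1574.8490 - 1158.9468 = 415.9022 kJ

eta = 73.5910%, W = 1158.9468 kJ, Qc = 415.9022 kJ


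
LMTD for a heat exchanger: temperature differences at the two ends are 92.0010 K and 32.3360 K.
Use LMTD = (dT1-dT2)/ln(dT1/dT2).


dT1/dT2 = 2.8452
ln(dT1/dT2) = 1.0456
LMTD = 59.6650 / 1.0456 = 57.0619 K

57.0619 K


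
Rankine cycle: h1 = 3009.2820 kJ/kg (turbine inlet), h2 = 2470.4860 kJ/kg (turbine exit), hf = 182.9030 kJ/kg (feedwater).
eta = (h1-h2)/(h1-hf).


W = 538.7960 kJ/kg
Q_in = 2826.3790 kJ/kg
eta = 0.1906 = 19.0631%

eta = 19.0631%


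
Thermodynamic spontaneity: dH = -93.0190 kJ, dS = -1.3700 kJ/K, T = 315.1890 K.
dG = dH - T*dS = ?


T*dS = 315.1890 * -1.3700 = -431.8089 kJ
dG = -93.0190 + 431.8089 = 338.7899 kJ (non-spontaneous)

dG = 338.7899 kJ, non-spontaneous


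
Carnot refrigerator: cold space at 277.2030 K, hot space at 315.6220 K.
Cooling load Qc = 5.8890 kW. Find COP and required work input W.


COP = 277.2030 / 38.4190 = 7.2153
W = 5.8890 / 7.2153 = 0.8162 kW

COP = 7.2153, W = 0.8162 kW


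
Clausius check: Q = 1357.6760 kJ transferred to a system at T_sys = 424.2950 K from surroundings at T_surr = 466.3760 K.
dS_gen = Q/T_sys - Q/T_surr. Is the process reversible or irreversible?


dS_sys = 1357.6760/424.2950 = 3.1998 kJ/K
dS_surr = -1357.6760/466.3760 = -2.9111 kJ/K
dS_gen = 3.1998 - 2.9111 = 0.2887 kJ/K (irreversible)

dS_gen = 0.2887 kJ/K, irreversible


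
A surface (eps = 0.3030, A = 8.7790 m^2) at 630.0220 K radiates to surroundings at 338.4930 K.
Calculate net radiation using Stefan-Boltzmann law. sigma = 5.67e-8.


T^4 = 1.5755e+11
Tsurr^4 = 1.3128e+10
Q = 0.3030 * 5.67e-8 * 8.7790 * 1.4442e+11 = 21782.5606 W

21782.5606 W


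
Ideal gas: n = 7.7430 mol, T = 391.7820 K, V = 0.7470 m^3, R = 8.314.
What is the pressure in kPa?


P = nRT/V = 7.7430 * 8.314 * 391.7820 / 0.7470
= 25221.0846 / 0.7470 = 33763.1654 Pa = 33.7632 kPa

33.7632 kPa


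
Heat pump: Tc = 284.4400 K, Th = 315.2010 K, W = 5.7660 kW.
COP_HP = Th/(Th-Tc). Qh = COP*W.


COP = 315.2010 / 30.7610 = 10.2468
Qh = 10.2468 * 5.7660 = 59.0829 kW

COP = 10.2468, Qh = 59.0829 kW


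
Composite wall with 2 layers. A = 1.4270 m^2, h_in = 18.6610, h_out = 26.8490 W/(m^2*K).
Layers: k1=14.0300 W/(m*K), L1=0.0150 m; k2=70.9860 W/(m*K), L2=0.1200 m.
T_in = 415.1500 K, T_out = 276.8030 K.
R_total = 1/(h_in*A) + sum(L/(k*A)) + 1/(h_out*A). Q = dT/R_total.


R_conv_in = 1/(18.6610*1.4270) = 0.0376
R_1 = 0.0150/(14.0300*1.4270) = 0.0007
R_2 = 0.1200/(70.9860*1.4270) = 0.0012
R_conv_out = 1/(26.8490*1.4270) = 0.0261
R_total = 0.0656 K/W
Q = 138.3470 / 0.0656 = 2109.3663 W

R_total = 0.0656 K/W, Q = 2109.3663 W


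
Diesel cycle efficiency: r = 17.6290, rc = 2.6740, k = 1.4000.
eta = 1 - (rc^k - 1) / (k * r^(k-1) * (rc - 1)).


r^(k-1) = 3.1513
rc^k = 3.9630
eta = 0.5988 = 59.8801%

59.8801%


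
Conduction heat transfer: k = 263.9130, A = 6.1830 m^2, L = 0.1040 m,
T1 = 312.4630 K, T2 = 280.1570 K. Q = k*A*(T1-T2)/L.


dT = 32.3060 K
Q = 263.9130 * 6.1830 * 32.3060 / 0.1040 = 506885.5134 W

506885.5134 W


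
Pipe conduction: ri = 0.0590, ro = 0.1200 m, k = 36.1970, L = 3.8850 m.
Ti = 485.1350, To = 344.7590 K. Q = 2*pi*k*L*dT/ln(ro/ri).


dT = 140.3760 K
ln(ro/ri) = 0.7100
Q = 2*pi*36.1970*3.8850*140.3760 / 0.7100 = 174705.2432 W

174705.2432 W


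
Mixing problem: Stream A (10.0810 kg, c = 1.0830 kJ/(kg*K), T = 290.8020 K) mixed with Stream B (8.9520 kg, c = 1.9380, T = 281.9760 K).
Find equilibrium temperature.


num = 8066.8905
den = 28.2667
Tf = 285.3850 K

285.3850 K


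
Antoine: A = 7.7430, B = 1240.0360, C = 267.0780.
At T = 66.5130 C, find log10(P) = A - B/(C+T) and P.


C+T = 333.5910
B/(C+T) = 3.7172
log10(P) = 7.7430 - 3.7172 = 4.0258
P = 10^4.0258 = 10611.2225 mmHg

10611.2225 mmHg


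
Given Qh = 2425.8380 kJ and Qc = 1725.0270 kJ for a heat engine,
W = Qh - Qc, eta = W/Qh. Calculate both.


W = 2425.8380 - 1725.0270 = 700.8110 kJ
eta = 700.8110 / 2425.8380 = 0.2889 = 28.8894%

W = 700.8110 kJ, eta = 28.8894%


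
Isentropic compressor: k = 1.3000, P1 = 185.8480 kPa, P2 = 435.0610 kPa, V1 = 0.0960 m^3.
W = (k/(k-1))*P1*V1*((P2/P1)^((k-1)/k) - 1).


(k-1)/k = 0.2308
(P2/P1)^exp = 1.2169
W = 4.3333 * 185.8480 * 0.0960 * (1.2169 - 1) = 16.7669 kJ

16.7669 kJ


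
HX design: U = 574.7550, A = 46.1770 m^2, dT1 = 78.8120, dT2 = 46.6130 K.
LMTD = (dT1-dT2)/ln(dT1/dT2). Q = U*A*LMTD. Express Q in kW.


LMTD = 61.3097 K
Q = 574.7550 * 46.1770 * 61.3097 = 1627188.5655 W = 1627.1886 kW

1627.1886 kW


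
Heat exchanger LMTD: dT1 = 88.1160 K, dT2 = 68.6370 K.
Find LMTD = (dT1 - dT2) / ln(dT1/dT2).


dT1/dT2 = 1.2838
ln(dT1/dT2) = 0.2498
LMTD = 19.4790 / 0.2498 = 77.9714 K

77.9714 K


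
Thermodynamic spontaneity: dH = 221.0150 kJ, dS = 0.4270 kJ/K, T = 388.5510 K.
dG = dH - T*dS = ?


T*dS = 388.5510 * 0.4270 = 165.9113 kJ
dG = 221.0150 - 165.9113 = 55.1037 kJ (non-spontaneous)

dG = 55.1037 kJ, non-spontaneous


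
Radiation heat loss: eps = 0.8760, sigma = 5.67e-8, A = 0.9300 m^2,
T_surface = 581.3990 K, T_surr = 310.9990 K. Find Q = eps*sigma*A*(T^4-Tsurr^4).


T^4 = 1.1426e+11
Tsurr^4 = 9.3548e+09
Q = 0.8760 * 5.67e-8 * 0.9300 * 1.0491e+11 = 4845.8522 W

4845.8522 W


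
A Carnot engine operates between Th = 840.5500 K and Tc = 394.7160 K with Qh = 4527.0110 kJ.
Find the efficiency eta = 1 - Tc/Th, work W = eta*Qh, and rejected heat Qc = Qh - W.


eta = 1 - 394.7160/840.5500 = 0.5304
W = 0.5304 * 4527.0110 = 2401.1605 kJ
Qc = 4527.0110 - 2401.1605 = 2125.8505 kJ

eta = 53.0407%, W = 2401.1605 kJ, Qc = 2125.8505 kJ


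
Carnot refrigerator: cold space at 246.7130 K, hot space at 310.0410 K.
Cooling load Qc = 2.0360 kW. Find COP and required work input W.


COP = 246.7130 / 63.3280 = 3.8958
W = 2.0360 / 3.8958 = 0.5226 kW

COP = 3.8958, W = 0.5226 kW


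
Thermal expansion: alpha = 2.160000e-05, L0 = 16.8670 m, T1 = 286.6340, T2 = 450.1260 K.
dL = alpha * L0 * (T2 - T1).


dT = 163.4920 K
dL = 2.160000e-05 * 16.8670 * 163.4920 = 0.059565 m
L_final = 16.926565 m

dL = 0.059565 m


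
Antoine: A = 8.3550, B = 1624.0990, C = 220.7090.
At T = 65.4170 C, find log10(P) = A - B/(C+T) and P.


C+T = 286.1260
B/(C+T) = 5.6762
log10(P) = 8.3550 - 5.6762 = 2.6788
P = 10^2.6788 = 477.3455 mmHg

477.3455 mmHg


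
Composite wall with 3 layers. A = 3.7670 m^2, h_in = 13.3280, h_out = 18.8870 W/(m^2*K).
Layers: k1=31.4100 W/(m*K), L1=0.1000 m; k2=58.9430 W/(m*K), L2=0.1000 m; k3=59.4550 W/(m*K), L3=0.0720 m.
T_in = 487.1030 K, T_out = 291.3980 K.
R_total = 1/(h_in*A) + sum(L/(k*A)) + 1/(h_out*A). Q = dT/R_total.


R_conv_in = 1/(13.3280*3.7670) = 0.0199
R_1 = 0.1000/(31.4100*3.7670) = 0.0008
R_2 = 0.1000/(58.9430*3.7670) = 0.0005
R_3 = 0.0720/(59.4550*3.7670) = 0.0003
R_conv_out = 1/(18.8870*3.7670) = 0.0141
R_total = 0.0356 K/W
Q = 195.7050 / 0.0356 = 5498.8676 W

R_total = 0.0356 K/W, Q = 5498.8676 W


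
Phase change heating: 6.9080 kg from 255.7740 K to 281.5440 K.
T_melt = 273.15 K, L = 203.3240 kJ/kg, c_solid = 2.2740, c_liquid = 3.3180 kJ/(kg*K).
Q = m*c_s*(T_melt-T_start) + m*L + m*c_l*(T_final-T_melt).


Q1 (sensible, solid) = 6.9080 * 2.2740 * 17.3760 = 272.9560 kJ
Q2 (latent) = 6.9080 * 203.3240 = 1404.5622 kJ
Q3 (sensible, liquid) = 6.9080 * 3.3180 * 8.3940 = 192.3967 kJ
Q_total = 1869.9149 kJ

1869.9149 kJ


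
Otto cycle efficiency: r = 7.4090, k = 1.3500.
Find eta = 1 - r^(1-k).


r^(k-1) = 2.0157
eta = 1 - 1/2.0157 = 0.5039 = 50.3883%

50.3883%


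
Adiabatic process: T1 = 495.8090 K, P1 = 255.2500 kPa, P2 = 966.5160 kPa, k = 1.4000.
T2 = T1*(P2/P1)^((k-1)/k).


(k-1)/k = 0.2857
(P2/P1)^exp = 1.4629
T2 = 495.8090 * 1.4629 = 725.3152 K

725.3152 K


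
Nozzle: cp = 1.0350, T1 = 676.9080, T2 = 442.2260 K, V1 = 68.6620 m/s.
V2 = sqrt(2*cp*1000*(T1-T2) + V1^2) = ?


dT = 234.6820 K
2*cp*1000*dT = 485791.7400
V1^2 = 4714.4702
V2 = sqrt(490506.2102) = 700.3615 m/s

700.3615 m/s


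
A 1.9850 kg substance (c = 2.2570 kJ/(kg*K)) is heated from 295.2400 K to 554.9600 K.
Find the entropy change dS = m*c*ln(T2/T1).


T2/T1 = 1.8797
ln(T2/T1) = 0.6311
dS = 1.9850 * 2.2570 * 0.6311 = 2.8275 kJ/K

2.8275 kJ/K


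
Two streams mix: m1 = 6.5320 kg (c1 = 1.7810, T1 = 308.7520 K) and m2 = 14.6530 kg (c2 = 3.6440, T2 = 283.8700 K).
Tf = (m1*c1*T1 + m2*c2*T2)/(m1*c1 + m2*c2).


num = 18749.2536
den = 65.0290
Tf = 288.3213 K

288.3213 K


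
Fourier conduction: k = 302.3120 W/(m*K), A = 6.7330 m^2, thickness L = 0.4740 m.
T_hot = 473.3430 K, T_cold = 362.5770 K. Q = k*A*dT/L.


dT = 110.7660 K
Q = 302.3120 * 6.7330 * 110.7660 / 0.4740 = 475655.0718 W

475655.0718 W


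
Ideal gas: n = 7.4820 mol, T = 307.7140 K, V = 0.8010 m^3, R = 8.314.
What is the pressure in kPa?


P = nRT/V = 7.4820 * 8.314 * 307.7140 / 0.8010
= 19141.4565 / 0.8010 = 23896.9494 Pa = 23.8969 kPa

23.8969 kPa


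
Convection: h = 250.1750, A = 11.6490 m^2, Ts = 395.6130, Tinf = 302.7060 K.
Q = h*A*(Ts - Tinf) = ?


dT = 92.9070 K
Q = 250.1750 * 11.6490 * 92.9070 = 270757.8086 W

270757.8086 W


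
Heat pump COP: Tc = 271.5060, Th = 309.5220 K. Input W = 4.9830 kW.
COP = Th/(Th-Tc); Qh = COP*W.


COP = 309.5220 / 38.0160 = 8.1419
Qh = 8.1419 * 4.9830 = 40.5710 kW

COP = 8.1419, Qh = 40.5710 kW


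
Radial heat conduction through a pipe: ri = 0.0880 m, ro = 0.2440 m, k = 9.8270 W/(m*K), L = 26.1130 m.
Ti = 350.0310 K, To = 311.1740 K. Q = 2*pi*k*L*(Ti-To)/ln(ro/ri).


dT = 38.8570 K
ln(ro/ri) = 1.0198
Q = 2*pi*9.8270*26.1130*38.8570 / 1.0198 = 61432.5406 W

61432.5406 W


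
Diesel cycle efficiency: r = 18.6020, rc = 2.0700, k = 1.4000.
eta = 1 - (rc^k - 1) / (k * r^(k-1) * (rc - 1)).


r^(k-1) = 3.2198
rc^k = 2.7692
eta = 0.6332 = 63.3184%

63.3184%


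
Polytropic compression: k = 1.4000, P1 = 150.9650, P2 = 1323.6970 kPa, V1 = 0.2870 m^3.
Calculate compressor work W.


(k-1)/k = 0.2857
(P2/P1)^exp = 1.8595
W = 3.5000 * 150.9650 * 0.2870 * (1.8595 - 1) = 130.3431 kJ

130.3431 kJ


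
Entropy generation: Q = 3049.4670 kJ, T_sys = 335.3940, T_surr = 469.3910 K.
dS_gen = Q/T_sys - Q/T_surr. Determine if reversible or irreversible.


dS_sys = 3049.4670/335.3940 = 9.0922 kJ/K
dS_surr = -3049.4670/469.3910 = -6.4966 kJ/K
dS_gen = 9.0922 - 6.4966 = 2.5955 kJ/K (irreversible)

dS_gen = 2.5955 kJ/K, irreversible


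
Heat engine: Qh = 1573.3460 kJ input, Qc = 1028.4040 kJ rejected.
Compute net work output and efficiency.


W = 1573.3460 - 1028.4040 = 544.9420 kJ
eta = 544.9420 / 1573.3460 = 0.3464 = 34.6359%

W = 544.9420 kJ, eta = 34.6359%


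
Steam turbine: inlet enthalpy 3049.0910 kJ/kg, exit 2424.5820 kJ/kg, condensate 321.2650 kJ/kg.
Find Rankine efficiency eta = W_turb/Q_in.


W = 624.5090 kJ/kg
Q_in = 2727.8260 kJ/kg
eta = 0.2289 = 22.8940%

eta = 22.8940%


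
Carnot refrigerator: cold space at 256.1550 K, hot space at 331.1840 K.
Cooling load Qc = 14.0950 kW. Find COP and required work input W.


COP = 256.1550 / 75.0290 = 3.4141
W = 14.0950 / 3.4141 = 4.1285 kW

COP = 3.4141, W = 4.1285 kW


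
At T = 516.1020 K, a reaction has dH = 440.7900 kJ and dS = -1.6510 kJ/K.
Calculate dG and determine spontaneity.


T*dS = 516.1020 * -1.6510 = -852.0844 kJ
dG = 440.7900 + 852.0844 = 1292.8744 kJ (non-spontaneous)

dG = 1292.8744 kJ, non-spontaneous


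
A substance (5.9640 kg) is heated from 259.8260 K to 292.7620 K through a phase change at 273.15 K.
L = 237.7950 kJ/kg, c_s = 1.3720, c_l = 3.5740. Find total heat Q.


Q1 (sensible, solid) = 5.9640 * 1.3720 * 13.3240 = 109.0251 kJ
Q2 (latent) = 5.9640 * 237.7950 = 1418.2094 kJ
Q3 (sensible, liquid) = 5.9640 * 3.5740 * 19.6120 = 418.0364 kJ
Q_total = 1945.2708 kJ

1945.2708 kJ


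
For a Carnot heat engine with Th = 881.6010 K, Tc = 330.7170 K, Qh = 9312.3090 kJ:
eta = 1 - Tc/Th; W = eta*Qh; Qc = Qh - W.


eta = 1 - 330.7170/881.6010 = 0.6249
W = 0.6249 * 9312.3090 = 5818.9612 kJ
Qc = 9312.3090 - 5818.9612 = 3493.3478 kJ

eta = 62.4868%, W = 5818.9612 kJ, Qc = 3493.3478 kJ


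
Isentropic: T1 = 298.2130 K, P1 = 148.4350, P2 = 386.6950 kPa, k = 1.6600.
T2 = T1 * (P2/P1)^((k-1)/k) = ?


(k-1)/k = 0.3976
(P2/P1)^exp = 1.4633
T2 = 298.2130 * 1.4633 = 436.3726 K

436.3726 K


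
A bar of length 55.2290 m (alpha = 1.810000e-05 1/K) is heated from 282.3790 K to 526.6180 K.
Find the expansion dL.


dT = 244.2390 K
dL = 1.810000e-05 * 55.2290 * 244.2390 = 0.244152 m
L_final = 55.473152 m

dL = 0.244152 m


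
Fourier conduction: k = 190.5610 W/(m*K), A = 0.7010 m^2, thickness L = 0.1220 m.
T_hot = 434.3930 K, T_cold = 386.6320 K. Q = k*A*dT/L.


dT = 47.7610 K
Q = 190.5610 * 0.7010 * 47.7610 / 0.1220 = 52295.6568 W

52295.6568 W


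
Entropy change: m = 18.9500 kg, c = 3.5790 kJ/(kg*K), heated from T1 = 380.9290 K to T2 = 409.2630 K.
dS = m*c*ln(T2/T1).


T2/T1 = 1.0744
ln(T2/T1) = 0.0717
dS = 18.9500 * 3.5790 * 0.0717 = 4.8659 kJ/K

4.8659 kJ/K


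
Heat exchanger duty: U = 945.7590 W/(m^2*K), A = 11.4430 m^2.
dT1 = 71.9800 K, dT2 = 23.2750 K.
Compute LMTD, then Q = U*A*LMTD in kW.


LMTD = 43.1396 K
Q = 945.7590 * 11.4430 * 43.1396 = 466870.8134 W = 466.8708 kW

466.8708 kW


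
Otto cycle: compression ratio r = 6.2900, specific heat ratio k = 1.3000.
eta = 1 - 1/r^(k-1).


r^(k-1) = 1.7362
eta = 1 - 1/1.7362 = 0.4240 = 42.4023%

42.4023%


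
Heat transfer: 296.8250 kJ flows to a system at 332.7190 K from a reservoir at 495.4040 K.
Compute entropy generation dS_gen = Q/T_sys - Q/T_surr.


dS_sys = 296.8250/332.7190 = 0.8921 kJ/K
dS_surr = -296.8250/495.4040 = -0.5992 kJ/K
dS_gen = 0.8921 - 0.5992 = 0.2930 kJ/K (irreversible)

dS_gen = 0.2930 kJ/K, irreversible


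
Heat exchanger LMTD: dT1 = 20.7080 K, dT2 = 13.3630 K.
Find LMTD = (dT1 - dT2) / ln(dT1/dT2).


dT1/dT2 = 1.5497
ln(dT1/dT2) = 0.4380
LMTD = 7.3450 / 0.4380 = 16.7682 K

16.7682 K


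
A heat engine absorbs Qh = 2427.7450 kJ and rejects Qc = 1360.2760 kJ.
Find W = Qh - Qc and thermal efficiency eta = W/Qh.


W = 2427.7450 - 1360.2760 = 1067.4690 kJ
eta = 1067.4690 / 2427.7450 = 0.4397 = 43.9696%

W = 1067.4690 kJ, eta = 43.9696%


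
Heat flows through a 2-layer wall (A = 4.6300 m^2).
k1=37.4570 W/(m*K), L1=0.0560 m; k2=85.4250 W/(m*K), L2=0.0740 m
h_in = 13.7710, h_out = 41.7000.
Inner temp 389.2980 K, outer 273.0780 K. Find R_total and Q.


R_conv_in = 1/(13.7710*4.6300) = 0.0157
R_1 = 0.0560/(37.4570*4.6300) = 0.0003
R_2 = 0.0740/(85.4250*4.6300) = 0.0002
R_conv_out = 1/(41.7000*4.6300) = 0.0052
R_total = 0.0214 K/W
Q = 116.2200 / 0.0214 = 5437.6195 W

R_total = 0.0214 K/W, Q = 5437.6195 W


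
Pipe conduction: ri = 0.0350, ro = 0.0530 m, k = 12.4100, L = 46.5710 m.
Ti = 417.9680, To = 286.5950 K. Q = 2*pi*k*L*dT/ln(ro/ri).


dT = 131.3730 K
ln(ro/ri) = 0.4149
Q = 2*pi*12.4100*46.5710*131.3730 / 0.4149 = 1149698.5839 W

1149698.5839 W


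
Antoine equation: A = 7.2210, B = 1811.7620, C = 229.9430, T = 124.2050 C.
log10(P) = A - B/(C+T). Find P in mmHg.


C+T = 354.1480
B/(C+T) = 5.1158
log10(P) = 7.2210 - 5.1158 = 2.1052
P = 10^2.1052 = 127.3993 mmHg

127.3993 mmHg


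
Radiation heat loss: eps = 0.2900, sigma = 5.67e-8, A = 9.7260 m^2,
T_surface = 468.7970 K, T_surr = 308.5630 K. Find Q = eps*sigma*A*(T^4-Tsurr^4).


T^4 = 4.8299e+10
Tsurr^4 = 9.0652e+09
Q = 0.2900 * 5.67e-8 * 9.7260 * 3.9234e+10 = 6274.4777 W

6274.4777 W


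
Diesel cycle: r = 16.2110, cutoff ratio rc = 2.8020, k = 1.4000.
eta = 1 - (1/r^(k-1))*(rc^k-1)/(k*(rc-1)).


r^(k-1) = 3.0474
rc^k = 4.2311
eta = 0.5797 = 57.9713%

57.9713%


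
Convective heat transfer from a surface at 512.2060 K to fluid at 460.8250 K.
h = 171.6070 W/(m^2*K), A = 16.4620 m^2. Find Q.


dT = 51.3810 K
Q = 171.6070 * 16.4620 * 51.3810 = 145151.0390 W

145151.0390 W


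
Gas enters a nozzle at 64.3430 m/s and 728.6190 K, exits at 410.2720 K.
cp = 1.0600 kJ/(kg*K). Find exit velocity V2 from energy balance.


dT = 318.3470 K
2*cp*1000*dT = 674895.6400
V1^2 = 4140.0216
V2 = sqrt(679035.6616) = 824.0362 m/s

824.0362 m/s


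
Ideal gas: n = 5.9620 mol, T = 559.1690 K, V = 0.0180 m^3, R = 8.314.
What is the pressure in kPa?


P = nRT/V = 5.9620 * 8.314 * 559.1690 / 0.0180
= 27716.9270 / 0.0180 = 1539829.2786 Pa = 1539.8293 kPa

1539.8293 kPa


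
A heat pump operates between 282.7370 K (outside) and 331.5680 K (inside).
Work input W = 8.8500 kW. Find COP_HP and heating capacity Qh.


COP = 331.5680 / 48.8310 = 6.7901
Qh = 6.7901 * 8.8500 = 60.0925 kW

COP = 6.7901, Qh = 60.0925 kW


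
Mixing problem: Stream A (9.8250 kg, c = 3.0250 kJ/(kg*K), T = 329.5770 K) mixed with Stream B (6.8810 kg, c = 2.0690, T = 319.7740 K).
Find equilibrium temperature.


num = 14347.7894
den = 43.9574
Tf = 326.4020 K

326.4020 K


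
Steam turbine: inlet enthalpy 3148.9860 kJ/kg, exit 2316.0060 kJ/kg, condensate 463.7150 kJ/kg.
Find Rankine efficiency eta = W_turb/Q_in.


W = 832.9800 kJ/kg
Q_in = 2685.2710 kJ/kg
eta = 0.3102 = 31.0203%

eta = 31.0203%


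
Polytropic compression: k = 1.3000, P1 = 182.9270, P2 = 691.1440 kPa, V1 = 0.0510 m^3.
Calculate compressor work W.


(k-1)/k = 0.2308
(P2/P1)^exp = 1.3590
W = 4.3333 * 182.9270 * 0.0510 * (1.3590 - 1) = 14.5134 kJ

14.5134 kJ


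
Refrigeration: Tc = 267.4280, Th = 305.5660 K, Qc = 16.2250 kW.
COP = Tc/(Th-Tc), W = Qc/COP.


COP = 267.4280 / 38.1380 = 7.0121
W = 16.2250 / 7.0121 = 2.3139 kW

COP = 7.0121, W = 2.3139 kW


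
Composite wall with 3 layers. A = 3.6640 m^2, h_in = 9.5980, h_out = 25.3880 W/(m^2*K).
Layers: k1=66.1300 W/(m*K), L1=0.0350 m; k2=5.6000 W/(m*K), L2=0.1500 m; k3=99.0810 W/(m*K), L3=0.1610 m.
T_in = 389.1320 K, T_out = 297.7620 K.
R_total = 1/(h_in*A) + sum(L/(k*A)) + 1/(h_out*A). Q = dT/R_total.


R_conv_in = 1/(9.5980*3.6640) = 0.0284
R_1 = 0.0350/(66.1300*3.6640) = 0.0001
R_2 = 0.1500/(5.6000*3.6640) = 0.0073
R_3 = 0.1610/(99.0810*3.6640) = 0.0004
R_conv_out = 1/(25.3880*3.6640) = 0.0108
R_total = 0.0471 K/W
Q = 91.3700 / 0.0471 = 1940.5609 W

R_total = 0.0471 K/W, Q = 1940.5609 W


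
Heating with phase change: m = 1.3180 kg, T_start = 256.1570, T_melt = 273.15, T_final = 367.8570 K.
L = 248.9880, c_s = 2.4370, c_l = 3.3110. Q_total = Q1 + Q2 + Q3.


Q1 (sensible, solid) = 1.3180 * 2.4370 * 16.9930 = 54.5809 kJ
Q2 (latent) = 1.3180 * 248.9880 = 328.1662 kJ
Q3 (sensible, liquid) = 1.3180 * 3.3110 * 94.7070 = 413.2917 kJ
Q_total = 796.0388 kJ

796.0388 kJ


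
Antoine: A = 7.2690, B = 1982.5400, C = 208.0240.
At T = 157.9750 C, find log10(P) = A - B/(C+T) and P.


C+T = 365.9990
B/(C+T) = 5.4168
log10(P) = 7.2690 - 5.4168 = 1.8522
P = 10^1.8522 = 71.1556 mmHg

71.1556 mmHg


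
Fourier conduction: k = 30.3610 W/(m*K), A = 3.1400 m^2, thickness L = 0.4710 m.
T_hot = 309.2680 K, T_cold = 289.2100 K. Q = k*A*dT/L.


dT = 20.0580 K
Q = 30.3610 * 3.1400 * 20.0580 / 0.4710 = 4059.8729 W

4059.8729 W


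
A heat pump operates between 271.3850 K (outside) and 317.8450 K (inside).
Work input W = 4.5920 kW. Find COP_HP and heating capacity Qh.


COP = 317.8450 / 46.4600 = 6.8413
Qh = 6.8413 * 4.5920 = 31.4151 kW

COP = 6.8413, Qh = 31.4151 kW


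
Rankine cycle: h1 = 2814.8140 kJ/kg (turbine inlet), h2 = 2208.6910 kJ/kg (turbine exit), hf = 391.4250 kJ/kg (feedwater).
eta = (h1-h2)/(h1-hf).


W = 606.1230 kJ/kg
Q_in = 2423.3890 kJ/kg
eta = 0.2501 = 25.0114%

eta = 25.0114%


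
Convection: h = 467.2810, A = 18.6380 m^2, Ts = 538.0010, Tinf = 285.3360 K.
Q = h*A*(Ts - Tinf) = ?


dT = 252.6650 K
Q = 467.2810 * 18.6380 * 252.6650 = 2200505.7929 W

2200505.7929 W


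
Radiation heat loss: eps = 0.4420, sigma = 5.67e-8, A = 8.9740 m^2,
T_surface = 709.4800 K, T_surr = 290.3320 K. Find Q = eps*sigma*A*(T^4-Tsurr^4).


T^4 = 2.5337e+11
Tsurr^4 = 7.1053e+09
Q = 0.4420 * 5.67e-8 * 8.9740 * 2.4627e+11 = 55385.9020 W

55385.9020 W


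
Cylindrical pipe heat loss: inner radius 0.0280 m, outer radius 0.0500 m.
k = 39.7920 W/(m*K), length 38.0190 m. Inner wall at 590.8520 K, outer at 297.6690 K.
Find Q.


dT = 293.1830 K
ln(ro/ri) = 0.5798
Q = 2*pi*39.7920*38.0190*293.1830 / 0.5798 = 4806434.6937 W

4806434.6937 W


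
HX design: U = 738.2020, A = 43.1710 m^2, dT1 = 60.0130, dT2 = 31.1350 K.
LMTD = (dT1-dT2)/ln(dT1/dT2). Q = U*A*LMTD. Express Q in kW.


LMTD = 44.0060 K
Q = 738.2020 * 43.1710 * 44.0060 = 1402423.7982 W = 1402.4238 kW

1402.4238 kW


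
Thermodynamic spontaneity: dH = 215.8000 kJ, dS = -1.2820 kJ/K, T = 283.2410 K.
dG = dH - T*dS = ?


T*dS = 283.2410 * -1.2820 = -363.1150 kJ
dG = 215.8000 + 363.1150 = 578.9150 kJ (non-spontaneous)

dG = 578.9150 kJ, non-spontaneous


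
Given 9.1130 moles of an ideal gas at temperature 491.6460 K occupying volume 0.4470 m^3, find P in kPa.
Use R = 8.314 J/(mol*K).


P = nRT/V = 9.1130 * 8.314 * 491.6460 / 0.4470
= 37249.7962 / 0.4470 = 83332.8773 Pa = 83.3329 kPa

83.3329 kPa


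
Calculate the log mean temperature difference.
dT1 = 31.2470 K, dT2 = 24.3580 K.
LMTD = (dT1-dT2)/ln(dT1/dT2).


dT1/dT2 = 1.2828
ln(dT1/dT2) = 0.2491
LMTD = 6.8890 / 0.2491 = 27.6597 K

27.6597 K


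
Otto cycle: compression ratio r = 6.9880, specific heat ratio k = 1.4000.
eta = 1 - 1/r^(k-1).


r^(k-1) = 2.1764
eta = 1 - 1/2.1764 = 0.5405 = 54.0528%

54.0528%


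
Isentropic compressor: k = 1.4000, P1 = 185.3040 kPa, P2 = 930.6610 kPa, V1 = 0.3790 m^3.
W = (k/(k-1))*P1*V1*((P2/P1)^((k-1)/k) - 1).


(k-1)/k = 0.2857
(P2/P1)^exp = 1.5858
W = 3.5000 * 185.3040 * 0.3790 * (1.5858 - 1) = 144.0026 kJ

144.0026 kJ


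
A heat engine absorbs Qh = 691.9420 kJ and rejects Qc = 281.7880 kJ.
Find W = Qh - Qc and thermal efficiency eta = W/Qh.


W = 691.9420 - 281.7880 = 410.1540 kJ
eta = 410.1540 / 691.9420 = 0.5928 = 59.2758%

W = 410.1540 kJ, eta = 59.2758%


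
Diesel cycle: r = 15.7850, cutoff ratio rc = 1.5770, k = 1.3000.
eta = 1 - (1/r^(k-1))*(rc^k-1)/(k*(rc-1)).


r^(k-1) = 2.2881
rc^k = 1.8079
eta = 0.5293 = 52.9261%

52.9261%


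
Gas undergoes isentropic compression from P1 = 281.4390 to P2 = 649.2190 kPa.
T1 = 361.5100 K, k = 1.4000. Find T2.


(k-1)/k = 0.2857
(P2/P1)^exp = 1.2697
T2 = 361.5100 * 1.2697 = 459.0253 K

459.0253 K


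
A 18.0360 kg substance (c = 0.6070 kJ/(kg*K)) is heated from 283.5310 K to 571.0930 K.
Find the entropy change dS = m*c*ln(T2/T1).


T2/T1 = 2.0142
ln(T2/T1) = 0.7002
dS = 18.0360 * 0.6070 * 0.7002 = 7.6660 kJ/K

7.6660 kJ/K


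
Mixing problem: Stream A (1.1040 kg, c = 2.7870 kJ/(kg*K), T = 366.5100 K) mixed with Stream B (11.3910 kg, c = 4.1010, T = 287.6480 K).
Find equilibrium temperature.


num = 14565.0255
den = 49.7913
Tf = 292.5213 K

292.5213 K


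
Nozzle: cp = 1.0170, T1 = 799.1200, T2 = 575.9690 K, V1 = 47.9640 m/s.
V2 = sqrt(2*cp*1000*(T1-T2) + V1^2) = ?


dT = 223.1510 K
2*cp*1000*dT = 453889.1340
V1^2 = 2300.5453
V2 = sqrt(456189.6793) = 675.4182 m/s

675.4182 m/s


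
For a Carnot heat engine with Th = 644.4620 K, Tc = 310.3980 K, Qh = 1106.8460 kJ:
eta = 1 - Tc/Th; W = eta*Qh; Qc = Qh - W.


eta = 1 - 310.3980/644.4620 = 0.5184
W = 0.5184 * 1106.8460 = 573.7459 kJ
Qc = 1106.8460 - 573.7459 = 533.1001 kJ

eta = 51.8361%, W = 573.7459 kJ, Qc = 533.1001 kJ


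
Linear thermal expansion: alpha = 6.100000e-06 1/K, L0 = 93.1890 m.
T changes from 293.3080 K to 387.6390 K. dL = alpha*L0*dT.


dT = 94.3310 K
dL = 6.100000e-06 * 93.1890 * 94.3310 = 0.053623 m
L_final = 93.242623 m

dL = 0.053623 m


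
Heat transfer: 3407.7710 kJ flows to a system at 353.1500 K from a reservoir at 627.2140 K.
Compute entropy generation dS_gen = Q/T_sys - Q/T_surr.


dS_sys = 3407.7710/353.1500 = 9.6496 kJ/K
dS_surr = -3407.7710/627.2140 = -5.4332 kJ/K
dS_gen = 9.6496 - 5.4332 = 4.2165 kJ/K (irreversible)

dS_gen = 4.2165 kJ/K, irreversible


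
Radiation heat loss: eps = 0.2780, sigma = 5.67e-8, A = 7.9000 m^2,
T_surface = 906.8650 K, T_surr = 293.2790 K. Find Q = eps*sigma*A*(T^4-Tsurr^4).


T^4 = 6.7635e+11
Tsurr^4 = 7.3982e+09
Q = 0.2780 * 5.67e-8 * 7.9000 * 6.6895e+11 = 83300.7393 W

83300.7393 W


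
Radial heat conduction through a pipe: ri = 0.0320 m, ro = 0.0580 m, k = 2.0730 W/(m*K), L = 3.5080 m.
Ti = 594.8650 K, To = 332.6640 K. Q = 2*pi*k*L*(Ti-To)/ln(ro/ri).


dT = 262.2010 K
ln(ro/ri) = 0.5947
Q = 2*pi*2.0730*3.5080*262.2010 / 0.5947 = 20145.1252 W

20145.1252 W


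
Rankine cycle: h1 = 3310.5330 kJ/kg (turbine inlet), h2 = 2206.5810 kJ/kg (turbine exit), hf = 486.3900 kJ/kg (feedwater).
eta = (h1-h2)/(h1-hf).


W = 1103.9520 kJ/kg
Q_in = 2824.1430 kJ/kg
eta = 0.3909 = 39.0898%

eta = 39.0898%


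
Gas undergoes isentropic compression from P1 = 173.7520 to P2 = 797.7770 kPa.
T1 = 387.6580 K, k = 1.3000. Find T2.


(k-1)/k = 0.2308
(P2/P1)^exp = 1.4215
T2 = 387.6580 * 1.4215 = 551.0701 K

551.0701 K


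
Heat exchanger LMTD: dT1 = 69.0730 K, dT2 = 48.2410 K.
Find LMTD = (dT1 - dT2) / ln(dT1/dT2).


dT1/dT2 = 1.4318
ln(dT1/dT2) = 0.3590
LMTD = 20.8320 / 0.3590 = 58.0352 K

58.0352 K


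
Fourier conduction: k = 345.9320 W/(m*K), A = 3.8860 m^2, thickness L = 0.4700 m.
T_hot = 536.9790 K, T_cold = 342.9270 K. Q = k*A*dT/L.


dT = 194.0520 K
Q = 345.9320 * 3.8860 * 194.0520 / 0.4700 = 555026.6023 W

555026.6023 W


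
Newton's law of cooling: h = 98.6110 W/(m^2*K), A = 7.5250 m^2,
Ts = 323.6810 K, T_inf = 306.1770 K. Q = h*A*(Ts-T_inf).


dT = 17.5040 K
Q = 98.6110 * 7.5250 * 17.5040 = 12988.8043 W

12988.8043 W


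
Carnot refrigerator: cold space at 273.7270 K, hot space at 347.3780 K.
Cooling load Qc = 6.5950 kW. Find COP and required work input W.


COP = 273.7270 / 73.6510 = 3.7165
W = 6.5950 / 3.7165 = 1.7745 kW

COP = 3.7165, W = 1.7745 kW


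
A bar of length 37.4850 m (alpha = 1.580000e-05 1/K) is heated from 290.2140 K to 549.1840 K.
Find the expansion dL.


dT = 258.9700 K
dL = 1.580000e-05 * 37.4850 * 258.9700 = 0.153378 m
L_final = 37.638378 m

dL = 0.153378 m


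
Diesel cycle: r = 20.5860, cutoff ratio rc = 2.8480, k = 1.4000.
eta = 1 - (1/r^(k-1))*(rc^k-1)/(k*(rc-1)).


r^(k-1) = 3.3530
rc^k = 4.3287
eta = 0.6163 = 61.6280%

61.6280%


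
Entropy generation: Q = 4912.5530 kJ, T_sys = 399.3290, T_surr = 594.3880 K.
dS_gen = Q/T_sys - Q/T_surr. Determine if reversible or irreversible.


dS_sys = 4912.5530/399.3290 = 12.3020 kJ/K
dS_surr = -4912.5530/594.3880 = -8.2649 kJ/K
dS_gen = 12.3020 - 8.2649 = 4.0371 kJ/K (irreversible)

dS_gen = 4.0371 kJ/K, irreversible


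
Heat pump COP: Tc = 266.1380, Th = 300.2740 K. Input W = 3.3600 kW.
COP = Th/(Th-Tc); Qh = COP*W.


COP = 300.2740 / 34.1360 = 8.7964
Qh = 8.7964 * 3.3600 = 29.5559 kW

COP = 8.7964, Qh = 29.5559 kW


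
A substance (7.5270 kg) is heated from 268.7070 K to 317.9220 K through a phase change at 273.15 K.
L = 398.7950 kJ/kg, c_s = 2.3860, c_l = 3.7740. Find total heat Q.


Q1 (sensible, solid) = 7.5270 * 2.3860 * 4.4430 = 79.7937 kJ
Q2 (latent) = 7.5270 * 398.7950 = 3001.7300 kJ
Q3 (sensible, liquid) = 7.5270 * 3.7740 * 44.7720 = 1271.8336 kJ
Q_total = 4353.3573 kJ

4353.3573 kJ


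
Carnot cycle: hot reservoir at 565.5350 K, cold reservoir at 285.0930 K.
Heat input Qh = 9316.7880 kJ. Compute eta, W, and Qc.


eta = 1 - 285.0930/565.5350 = 0.4959
W = 0.4959 * 9316.7880 = 4620.0830 kJ
Qc = 9316.7880 - 4620.0830 = 4696.7050 kJ

eta = 49.5888%, W = 4620.0830 kJ, Qc = 4696.7050 kJ


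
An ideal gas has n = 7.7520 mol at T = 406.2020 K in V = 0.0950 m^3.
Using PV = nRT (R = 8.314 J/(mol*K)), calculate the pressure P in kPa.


P = nRT/V = 7.7520 * 8.314 * 406.2020 / 0.0950
= 26179.7709 / 0.0950 = 275576.5357 Pa = 275.5765 kPa

275.5765 kPa


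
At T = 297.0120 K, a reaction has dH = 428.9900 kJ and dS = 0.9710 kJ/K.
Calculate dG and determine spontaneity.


T*dS = 297.0120 * 0.9710 = 288.3987 kJ
dG = 428.9900 - 288.3987 = 140.5913 kJ (non-spontaneous)

dG = 140.5913 kJ, non-spontaneous


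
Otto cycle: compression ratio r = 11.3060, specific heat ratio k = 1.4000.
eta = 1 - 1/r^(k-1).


r^(k-1) = 2.6383
eta = 1 - 1/2.6383 = 0.6210 = 62.0968%

62.0968%


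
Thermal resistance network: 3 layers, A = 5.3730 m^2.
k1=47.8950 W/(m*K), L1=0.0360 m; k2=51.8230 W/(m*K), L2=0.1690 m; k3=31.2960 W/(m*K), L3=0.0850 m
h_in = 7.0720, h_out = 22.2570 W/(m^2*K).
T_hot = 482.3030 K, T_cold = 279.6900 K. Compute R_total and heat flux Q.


R_conv_in = 1/(7.0720*5.3730) = 0.0263
R_1 = 0.0360/(47.8950*5.3730) = 0.0001
R_2 = 0.1690/(51.8230*5.3730) = 0.0006
R_3 = 0.0850/(31.2960*5.3730) = 0.0005
R_conv_out = 1/(22.2570*5.3730) = 0.0084
R_total = 0.0359 K/W
Q = 202.6130 / 0.0359 = 5638.8334 W

R_total = 0.0359 K/W, Q = 5638.8334 W


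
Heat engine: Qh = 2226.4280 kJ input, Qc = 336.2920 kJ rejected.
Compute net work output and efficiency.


W = 2226.4280 - 336.2920 = 1890.1360 kJ
eta = 1890.1360 / 2226.4280 = 0.8490 = 84.8954%

W = 1890.1360 kJ, eta = 84.8954%


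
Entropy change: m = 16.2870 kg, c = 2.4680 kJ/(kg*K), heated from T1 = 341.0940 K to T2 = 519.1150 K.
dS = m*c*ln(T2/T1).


T2/T1 = 1.5219
ln(T2/T1) = 0.4200
dS = 16.2870 * 2.4680 * 0.4200 = 16.8811 kJ/K

16.8811 kJ/K


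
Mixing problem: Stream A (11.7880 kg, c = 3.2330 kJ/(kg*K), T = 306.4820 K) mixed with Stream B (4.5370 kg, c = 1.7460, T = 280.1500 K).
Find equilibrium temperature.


num = 13899.4509
den = 46.0322
Tf = 301.9506 K

301.9506 K


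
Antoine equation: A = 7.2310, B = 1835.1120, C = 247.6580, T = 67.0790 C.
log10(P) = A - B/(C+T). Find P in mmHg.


C+T = 314.7370
B/(C+T) = 5.8306
log10(P) = 7.2310 - 5.8306 = 1.4004
P = 10^1.4004 = 25.1408 mmHg

25.1408 mmHg


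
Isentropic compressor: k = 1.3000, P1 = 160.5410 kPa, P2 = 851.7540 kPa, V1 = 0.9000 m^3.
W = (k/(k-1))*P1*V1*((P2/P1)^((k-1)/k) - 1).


(k-1)/k = 0.2308
(P2/P1)^exp = 1.4698
W = 4.3333 * 160.5410 * 0.9000 * (1.4698 - 1) = 294.1183 kJ

294.1183 kJ


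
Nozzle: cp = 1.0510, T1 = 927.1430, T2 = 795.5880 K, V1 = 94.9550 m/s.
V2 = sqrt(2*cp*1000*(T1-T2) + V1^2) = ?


dT = 131.5550 K
2*cp*1000*dT = 276528.6100
V1^2 = 9016.4520
V2 = sqrt(285545.0620) = 534.3642 m/s

534.3642 m/s


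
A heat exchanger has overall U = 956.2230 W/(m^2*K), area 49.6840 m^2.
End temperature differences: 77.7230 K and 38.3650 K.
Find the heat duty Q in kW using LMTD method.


LMTD = 55.7474 K
Q = 956.2230 * 49.6840 * 55.7474 = 2648503.7407 W = 2648.5037 kW

2648.5037 kW


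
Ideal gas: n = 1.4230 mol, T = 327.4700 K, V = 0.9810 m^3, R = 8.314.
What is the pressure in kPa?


P = nRT/V = 1.4230 * 8.314 * 327.4700 / 0.9810
= 3874.2393 / 0.9810 = 3949.2755 Pa = 3.9493 kPa

3.9493 kPa


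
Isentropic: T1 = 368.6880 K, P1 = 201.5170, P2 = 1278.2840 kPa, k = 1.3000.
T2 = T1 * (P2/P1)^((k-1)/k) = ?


(k-1)/k = 0.2308
(P2/P1)^exp = 1.5316
T2 = 368.6880 * 1.5316 = 564.6883 K

564.6883 K


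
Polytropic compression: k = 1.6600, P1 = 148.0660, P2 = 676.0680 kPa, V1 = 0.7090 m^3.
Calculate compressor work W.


(k-1)/k = 0.3976
(P2/P1)^exp = 1.8290
W = 2.5152 * 148.0660 * 0.7090 * (1.8290 - 1) = 218.8995 kJ

218.8995 kJ


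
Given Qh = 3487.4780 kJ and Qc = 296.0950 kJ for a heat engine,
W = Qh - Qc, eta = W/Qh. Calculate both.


W = 3487.4780 - 296.0950 = 3191.3830 kJ
eta = 3191.3830 / 3487.4780 = 0.9151 = 91.5098%

W = 3191.3830 kJ, eta = 91.5098%


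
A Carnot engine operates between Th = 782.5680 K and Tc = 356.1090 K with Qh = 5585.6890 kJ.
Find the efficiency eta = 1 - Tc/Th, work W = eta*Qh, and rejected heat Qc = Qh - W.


eta = 1 - 356.1090/782.5680 = 0.5449
W = 0.5449 * 5585.6890 = 3043.9110 kJ
Qc = 5585.6890 - 3043.9110 = 2541.7780 kJ

eta = 54.4948%, W = 3043.9110 kJ, Qc = 2541.7780 kJ


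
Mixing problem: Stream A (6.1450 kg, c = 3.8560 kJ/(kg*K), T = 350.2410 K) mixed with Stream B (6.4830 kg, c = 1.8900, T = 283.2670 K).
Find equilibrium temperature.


num = 11769.8363
den = 35.9480
Tf = 327.4129 K

327.4129 K


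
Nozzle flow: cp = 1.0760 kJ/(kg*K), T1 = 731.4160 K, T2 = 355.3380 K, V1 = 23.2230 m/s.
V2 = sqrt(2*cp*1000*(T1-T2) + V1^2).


dT = 376.0780 K
2*cp*1000*dT = 809319.8560
V1^2 = 539.3077
V2 = sqrt(809859.1637) = 899.9218 m/s

899.9218 m/s


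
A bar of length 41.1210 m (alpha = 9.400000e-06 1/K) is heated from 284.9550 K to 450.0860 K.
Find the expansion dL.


dT = 165.1310 K
dL = 9.400000e-06 * 41.1210 * 165.1310 = 0.063829 m
L_final = 41.184829 m

dL = 0.063829 m


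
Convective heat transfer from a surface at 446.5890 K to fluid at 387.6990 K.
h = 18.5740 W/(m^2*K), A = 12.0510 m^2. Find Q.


dT = 58.8900 K
Q = 18.5740 * 12.0510 * 58.8900 = 13181.6593 W

13181.6593 W


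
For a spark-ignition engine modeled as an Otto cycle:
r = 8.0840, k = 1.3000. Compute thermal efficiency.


r^(k-1) = 1.8719
eta = 1 - 1/1.8719 = 0.4658 = 46.5790%

46.5790%


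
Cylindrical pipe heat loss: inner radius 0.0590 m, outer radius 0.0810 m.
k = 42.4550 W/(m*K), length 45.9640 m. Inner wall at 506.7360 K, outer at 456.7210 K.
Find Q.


dT = 50.0150 K
ln(ro/ri) = 0.3169
Q = 2*pi*42.4550*45.9640*50.0150 / 0.3169 = 1935033.6191 W

1935033.6191 W


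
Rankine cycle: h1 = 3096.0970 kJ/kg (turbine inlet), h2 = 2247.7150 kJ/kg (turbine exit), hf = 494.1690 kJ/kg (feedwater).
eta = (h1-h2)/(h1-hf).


W = 848.3820 kJ/kg
Q_in = 2601.9280 kJ/kg
eta = 0.3261 = 32.6059%

eta = 32.6059%


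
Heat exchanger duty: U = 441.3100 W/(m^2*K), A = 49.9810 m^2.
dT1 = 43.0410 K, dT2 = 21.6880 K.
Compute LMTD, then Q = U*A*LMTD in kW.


LMTD = 31.1543 K
Q = 441.3100 * 49.9810 * 31.1543 = 687174.8996 W = 687.1749 kW

687.1749 kW


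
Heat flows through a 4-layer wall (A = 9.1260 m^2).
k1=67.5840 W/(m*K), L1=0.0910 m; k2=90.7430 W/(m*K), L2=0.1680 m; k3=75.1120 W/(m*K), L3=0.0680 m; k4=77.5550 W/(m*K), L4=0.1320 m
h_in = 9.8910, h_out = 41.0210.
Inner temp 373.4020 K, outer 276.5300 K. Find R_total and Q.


R_conv_in = 1/(9.8910*9.1260) = 0.0111
R_1 = 0.0910/(67.5840*9.1260) = 0.0001
R_2 = 0.1680/(90.7430*9.1260) = 0.0002
R_3 = 0.0680/(75.1120*9.1260) = 9.9202e-05
R_4 = 0.1320/(77.5550*9.1260) = 0.0002
R_conv_out = 1/(41.0210*9.1260) = 0.0027
R_total = 0.0144 K/W
Q = 96.8720 / 0.0144 = 6733.8550 W

R_total = 0.0144 K/W, Q = 6733.8550 W


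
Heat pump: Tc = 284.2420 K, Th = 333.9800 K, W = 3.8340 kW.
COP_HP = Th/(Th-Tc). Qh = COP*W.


COP = 333.9800 / 49.7380 = 6.7148
Qh = 6.7148 * 3.8340 = 25.7445 kW

COP = 6.7148, Qh = 25.7445 kW


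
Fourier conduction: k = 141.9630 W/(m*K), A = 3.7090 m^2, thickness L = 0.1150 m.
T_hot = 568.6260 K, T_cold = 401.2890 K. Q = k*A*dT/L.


dT = 167.3370 K
Q = 141.9630 * 3.7090 * 167.3370 / 0.1150 = 766171.7594 W

766171.7594 W
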